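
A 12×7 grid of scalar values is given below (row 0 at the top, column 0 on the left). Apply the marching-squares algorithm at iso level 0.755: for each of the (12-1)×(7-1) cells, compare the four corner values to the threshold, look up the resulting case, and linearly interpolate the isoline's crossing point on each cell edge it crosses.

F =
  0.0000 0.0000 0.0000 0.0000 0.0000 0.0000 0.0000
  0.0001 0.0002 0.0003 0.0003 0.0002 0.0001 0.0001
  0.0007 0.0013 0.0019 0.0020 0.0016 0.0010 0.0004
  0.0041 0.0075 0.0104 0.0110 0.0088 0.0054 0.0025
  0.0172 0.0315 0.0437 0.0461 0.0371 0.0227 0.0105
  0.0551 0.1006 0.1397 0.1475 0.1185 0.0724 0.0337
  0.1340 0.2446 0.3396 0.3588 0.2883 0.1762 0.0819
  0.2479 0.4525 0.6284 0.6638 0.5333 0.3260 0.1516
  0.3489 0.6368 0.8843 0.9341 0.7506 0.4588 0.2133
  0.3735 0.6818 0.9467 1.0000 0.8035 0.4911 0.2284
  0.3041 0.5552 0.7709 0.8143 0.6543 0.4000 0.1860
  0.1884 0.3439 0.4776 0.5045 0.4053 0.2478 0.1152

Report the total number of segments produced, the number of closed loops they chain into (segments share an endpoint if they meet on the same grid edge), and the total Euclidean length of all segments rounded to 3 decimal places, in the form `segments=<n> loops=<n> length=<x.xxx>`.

cell (7,1): code 0100 → (7.495,2.000)–(8.000,1.478)
cell (7,2): code 1100 → (7.337,3.000)–(7.495,2.000)
cell (7,3): code 1000 → (8.000,3.976)–(7.337,3.000)
cell (8,1): code 0110 → (8.000,1.478)–(9.000,1.276)
cell (8,3): code 1101 → (8.083,4.000)–(8.000,3.976)
cell (8,4): code 1000 → (9.000,4.155)–(8.083,4.000)
cell (9,1): code 0110 → (9.000,1.276)–(10.000,1.926)
cell (9,3): code 1011 → (10.000,3.371)–(9.325,4.000)
cell (9,4): code 0001 → (9.325,4.000)–(9.000,4.155)
cell (10,1): code 0010 → (10.000,1.926)–(10.054,2.000)
cell (10,2): code 0011 → (10.054,2.000)–(10.191,3.000)
cell (10,3): code 0001 → (10.191,3.000)–(10.000,3.371)
total: 12 segments, chained into 1 closed loop(s), length Σ = 8.949018

segments=12 loops=1 length=8.949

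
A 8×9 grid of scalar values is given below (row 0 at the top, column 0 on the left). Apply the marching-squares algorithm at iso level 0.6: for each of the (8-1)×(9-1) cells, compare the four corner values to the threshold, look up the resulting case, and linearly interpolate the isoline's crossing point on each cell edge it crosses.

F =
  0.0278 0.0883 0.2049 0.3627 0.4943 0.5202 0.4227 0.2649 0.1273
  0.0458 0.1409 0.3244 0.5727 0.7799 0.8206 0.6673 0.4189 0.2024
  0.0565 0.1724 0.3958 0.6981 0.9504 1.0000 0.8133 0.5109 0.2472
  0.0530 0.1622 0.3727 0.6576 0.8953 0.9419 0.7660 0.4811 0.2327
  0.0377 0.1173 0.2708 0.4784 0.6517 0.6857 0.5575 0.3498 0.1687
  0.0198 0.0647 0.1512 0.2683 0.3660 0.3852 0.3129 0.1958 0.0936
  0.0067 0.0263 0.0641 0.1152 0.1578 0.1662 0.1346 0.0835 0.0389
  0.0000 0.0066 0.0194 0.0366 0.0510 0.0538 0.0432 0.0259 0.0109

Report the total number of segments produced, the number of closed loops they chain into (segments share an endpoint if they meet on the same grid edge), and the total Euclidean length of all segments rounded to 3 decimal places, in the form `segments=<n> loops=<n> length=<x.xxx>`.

segments=16 loops=1 length=12.584

cell (0,3): code 0100 → (0.370,4.000)–(1.000,3.132)
cell (0,4): code 1100 → (0.266,5.000)–(0.370,4.000)
cell (0,5): code 1100 → (0.725,6.000)–(0.266,5.000)
cell (0,6): code 1000 → (1.000,6.271)–(0.725,6.000)
cell (1,2): code 0100 → (1.218,3.000)–(2.000,2.675)
cell (1,3): code 1110 → (1.000,3.132)–(1.218,3.000)
cell (1,6): code 1001 → (2.000,6.705)–(1.000,6.271)
cell (2,2): code 0110 → (2.000,2.675)–(3.000,2.798)
cell (2,6): code 1001 → (3.000,6.583)–(2.000,6.705)
cell (3,2): code 0010 → (3.000,2.798)–(3.321,3.000)
cell (3,3): code 0111 → (3.321,3.000)–(4.000,3.702)
cell (3,5): code 1011 → (4.000,5.668)–(3.796,6.000)
cell (3,6): code 0001 → (3.796,6.000)–(3.000,6.583)
cell (4,3): code 0010 → (4.000,3.702)–(4.181,4.000)
cell (4,4): code 0011 → (4.181,4.000)–(4.285,5.000)
cell (4,5): code 0001 → (4.285,5.000)–(4.000,5.668)
total: 16 segments, chained into 1 closed loop(s), length Σ = 12.584019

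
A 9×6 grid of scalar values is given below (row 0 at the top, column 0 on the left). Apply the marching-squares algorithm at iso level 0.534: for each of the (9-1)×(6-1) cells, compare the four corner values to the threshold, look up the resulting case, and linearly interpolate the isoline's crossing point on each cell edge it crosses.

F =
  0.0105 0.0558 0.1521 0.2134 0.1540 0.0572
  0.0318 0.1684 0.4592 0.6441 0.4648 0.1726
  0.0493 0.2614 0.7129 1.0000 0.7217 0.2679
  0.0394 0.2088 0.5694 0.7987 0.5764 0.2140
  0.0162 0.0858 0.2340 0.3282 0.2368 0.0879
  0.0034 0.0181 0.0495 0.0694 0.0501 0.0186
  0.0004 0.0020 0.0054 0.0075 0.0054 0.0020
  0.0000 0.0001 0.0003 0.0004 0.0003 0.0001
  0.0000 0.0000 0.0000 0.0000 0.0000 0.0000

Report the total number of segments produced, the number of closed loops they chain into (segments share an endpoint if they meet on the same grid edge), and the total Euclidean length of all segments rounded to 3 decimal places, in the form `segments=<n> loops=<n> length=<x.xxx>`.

segments=12 loops=1 length=8.526

cell (0,2): code 0100 → (0.744,3.000)–(1.000,2.405)
cell (0,3): code 1000 → (1.000,3.614)–(0.744,3.000)
cell (1,1): code 0100 → (1.295,2.000)–(2.000,1.604)
cell (1,2): code 1110 → (1.000,2.405)–(1.295,2.000)
cell (1,3): code 1101 → (1.269,4.000)–(1.000,3.614)
cell (1,4): code 1000 → (2.000,4.414)–(1.269,4.000)
cell (2,1): code 0110 → (2.000,1.604)–(3.000,1.902)
cell (2,4): code 1001 → (3.000,4.117)–(2.000,4.414)
cell (3,1): code 0010 → (3.000,1.902)–(3.106,2.000)
cell (3,2): code 0011 → (3.106,2.000)–(3.563,3.000)
cell (3,3): code 0011 → (3.563,3.000)–(3.125,4.000)
cell (3,4): code 0001 → (3.125,4.000)–(3.000,4.117)
total: 12 segments, chained into 1 closed loop(s), length Σ = 8.525727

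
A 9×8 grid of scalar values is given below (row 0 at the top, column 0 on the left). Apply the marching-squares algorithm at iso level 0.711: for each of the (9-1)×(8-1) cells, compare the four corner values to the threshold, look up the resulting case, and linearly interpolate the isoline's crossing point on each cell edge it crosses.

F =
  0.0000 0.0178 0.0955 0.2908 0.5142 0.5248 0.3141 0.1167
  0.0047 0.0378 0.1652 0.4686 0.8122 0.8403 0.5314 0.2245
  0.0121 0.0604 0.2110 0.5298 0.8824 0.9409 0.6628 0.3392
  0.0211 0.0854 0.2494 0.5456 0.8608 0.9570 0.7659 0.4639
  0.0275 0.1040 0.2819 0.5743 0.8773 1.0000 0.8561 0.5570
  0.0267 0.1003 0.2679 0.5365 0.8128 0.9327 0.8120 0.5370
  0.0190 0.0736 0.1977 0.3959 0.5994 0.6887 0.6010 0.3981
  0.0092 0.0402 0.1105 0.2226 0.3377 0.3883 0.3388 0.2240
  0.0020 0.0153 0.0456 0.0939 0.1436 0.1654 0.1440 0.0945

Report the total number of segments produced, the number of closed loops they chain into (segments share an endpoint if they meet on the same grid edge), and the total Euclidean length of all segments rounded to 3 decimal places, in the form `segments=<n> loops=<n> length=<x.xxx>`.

cell (0,3): code 0100 → (0.660,4.000)–(1.000,3.705)
cell (0,4): code 1100 → (0.590,5.000)–(0.660,4.000)
cell (0,5): code 1000 → (1.000,5.419)–(0.590,5.000)
cell (1,3): code 0110 → (1.000,3.705)–(2.000,3.514)
cell (1,5): code 1001 → (2.000,5.827)–(1.000,5.419)
cell (2,3): code 0110 → (2.000,3.514)–(3.000,3.525)
cell (2,5): code 1101 → (2.468,6.000)–(2.000,5.827)
cell (2,6): code 1000 → (3.000,6.182)–(2.468,6.000)
cell (3,3): code 0110 → (3.000,3.525)–(4.000,3.451)
cell (3,6): code 1001 → (4.000,6.485)–(3.000,6.182)
cell (4,3): code 0110 → (4.000,3.451)–(5.000,3.632)
cell (4,6): code 1001 → (5.000,6.367)–(4.000,6.485)
cell (5,3): code 0010 → (5.000,3.632)–(5.477,4.000)
cell (5,4): code 0011 → (5.477,4.000)–(5.909,5.000)
cell (5,5): code 0011 → (5.909,5.000)–(5.479,6.000)
cell (5,6): code 0001 → (5.479,6.000)–(5.000,6.367)
total: 16 segments, chained into 1 closed loop(s), length Σ = 13.651884

segments=16 loops=1 length=13.652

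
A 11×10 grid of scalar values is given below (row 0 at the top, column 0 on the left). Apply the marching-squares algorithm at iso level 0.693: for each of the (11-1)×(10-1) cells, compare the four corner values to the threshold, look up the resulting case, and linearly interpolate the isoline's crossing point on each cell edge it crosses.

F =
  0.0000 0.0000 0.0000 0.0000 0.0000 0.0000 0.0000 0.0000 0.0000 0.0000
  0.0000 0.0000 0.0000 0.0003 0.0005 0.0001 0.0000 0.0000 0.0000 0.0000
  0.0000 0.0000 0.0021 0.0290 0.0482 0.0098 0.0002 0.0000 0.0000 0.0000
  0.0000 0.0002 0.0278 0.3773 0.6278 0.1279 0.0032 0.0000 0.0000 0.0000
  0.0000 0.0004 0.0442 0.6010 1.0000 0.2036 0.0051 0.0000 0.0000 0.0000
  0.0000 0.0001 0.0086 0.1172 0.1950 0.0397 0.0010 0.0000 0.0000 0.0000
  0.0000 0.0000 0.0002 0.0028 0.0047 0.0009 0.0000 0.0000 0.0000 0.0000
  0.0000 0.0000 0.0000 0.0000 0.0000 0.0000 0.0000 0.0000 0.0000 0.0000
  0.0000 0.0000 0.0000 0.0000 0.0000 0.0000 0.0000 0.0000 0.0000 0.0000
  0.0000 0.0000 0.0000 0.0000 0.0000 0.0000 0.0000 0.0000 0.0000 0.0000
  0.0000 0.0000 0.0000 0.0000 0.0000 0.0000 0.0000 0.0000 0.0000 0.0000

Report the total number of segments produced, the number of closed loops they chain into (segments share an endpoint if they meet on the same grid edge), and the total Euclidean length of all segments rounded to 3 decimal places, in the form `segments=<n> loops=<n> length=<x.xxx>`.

segments=4 loops=1 length=3.439

cell (3,3): code 0100 → (3.175,4.000)–(4.000,3.231)
cell (3,4): code 1000 → (4.000,4.385)–(3.175,4.000)
cell (4,3): code 0010 → (4.000,3.231)–(4.381,4.000)
cell (4,4): code 0001 → (4.381,4.000)–(4.000,4.385)
total: 4 segments, chained into 1 closed loop(s), length Σ = 3.439448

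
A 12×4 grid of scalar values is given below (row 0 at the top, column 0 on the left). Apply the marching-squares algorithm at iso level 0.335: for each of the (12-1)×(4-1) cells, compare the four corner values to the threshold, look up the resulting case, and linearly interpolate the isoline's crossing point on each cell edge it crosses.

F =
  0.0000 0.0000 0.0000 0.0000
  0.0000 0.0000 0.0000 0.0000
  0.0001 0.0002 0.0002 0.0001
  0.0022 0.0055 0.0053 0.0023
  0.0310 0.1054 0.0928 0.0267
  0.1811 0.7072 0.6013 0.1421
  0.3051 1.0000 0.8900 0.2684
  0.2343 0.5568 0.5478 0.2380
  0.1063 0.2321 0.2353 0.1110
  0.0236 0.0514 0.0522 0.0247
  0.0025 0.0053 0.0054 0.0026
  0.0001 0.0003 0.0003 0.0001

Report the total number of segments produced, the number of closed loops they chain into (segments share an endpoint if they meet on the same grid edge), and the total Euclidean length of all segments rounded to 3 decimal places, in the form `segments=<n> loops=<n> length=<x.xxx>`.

cell (4,0): code 0100 → (4.382,1.000)–(5.000,0.293)
cell (4,1): code 1100 → (4.476,2.000)–(4.382,1.000)
cell (4,2): code 1000 → (5.000,2.580)–(4.476,2.000)
cell (5,0): code 0110 → (5.000,0.293)–(6.000,0.043)
cell (5,2): code 1001 → (6.000,2.893)–(5.000,2.580)
cell (6,0): code 0110 → (6.000,0.043)–(7.000,0.312)
cell (6,2): code 1001 → (7.000,2.687)–(6.000,2.893)
cell (7,0): code 0010 → (7.000,0.312)–(7.683,1.000)
cell (7,1): code 0011 → (7.683,1.000)–(7.681,2.000)
cell (7,2): code 0001 → (7.681,2.000)–(7.000,2.687)
total: 10 segments, chained into 1 closed loop(s), length Σ = 9.797208

segments=10 loops=1 length=9.797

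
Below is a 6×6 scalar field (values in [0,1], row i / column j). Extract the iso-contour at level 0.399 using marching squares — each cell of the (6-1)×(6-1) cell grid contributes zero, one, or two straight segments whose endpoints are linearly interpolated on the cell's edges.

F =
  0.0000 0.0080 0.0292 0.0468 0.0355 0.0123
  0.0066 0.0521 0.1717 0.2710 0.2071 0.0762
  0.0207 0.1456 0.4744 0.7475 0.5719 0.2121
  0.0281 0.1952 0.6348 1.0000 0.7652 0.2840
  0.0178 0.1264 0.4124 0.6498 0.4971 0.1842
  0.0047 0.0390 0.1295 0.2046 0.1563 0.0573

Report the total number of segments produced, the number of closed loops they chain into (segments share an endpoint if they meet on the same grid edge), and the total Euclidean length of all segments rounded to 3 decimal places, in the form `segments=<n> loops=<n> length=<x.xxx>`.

cell (1,1): code 0100 → (1.751,2.000)–(2.000,1.771)
cell (1,2): code 1100 → (1.269,3.000)–(1.751,2.000)
cell (1,3): code 1100 → (1.526,4.000)–(1.269,3.000)
cell (1,4): code 1000 → (2.000,4.481)–(1.526,4.000)
cell (2,1): code 0110 → (2.000,1.771)–(3.000,1.464)
cell (2,4): code 1001 → (3.000,4.761)–(2.000,4.481)
cell (3,1): code 0110 → (3.000,1.464)–(4.000,1.953)
cell (3,4): code 1001 → (4.000,4.314)–(3.000,4.761)
cell (4,1): code 0010 → (4.000,1.953)–(4.047,2.000)
cell (4,2): code 0011 → (4.047,2.000)–(4.563,3.000)
cell (4,3): code 0011 → (4.563,3.000)–(4.288,4.000)
cell (4,4): code 0001 → (4.288,4.000)–(4.000,4.314)
total: 12 segments, chained into 1 closed loop(s), length Σ = 10.104750

segments=12 loops=1 length=10.105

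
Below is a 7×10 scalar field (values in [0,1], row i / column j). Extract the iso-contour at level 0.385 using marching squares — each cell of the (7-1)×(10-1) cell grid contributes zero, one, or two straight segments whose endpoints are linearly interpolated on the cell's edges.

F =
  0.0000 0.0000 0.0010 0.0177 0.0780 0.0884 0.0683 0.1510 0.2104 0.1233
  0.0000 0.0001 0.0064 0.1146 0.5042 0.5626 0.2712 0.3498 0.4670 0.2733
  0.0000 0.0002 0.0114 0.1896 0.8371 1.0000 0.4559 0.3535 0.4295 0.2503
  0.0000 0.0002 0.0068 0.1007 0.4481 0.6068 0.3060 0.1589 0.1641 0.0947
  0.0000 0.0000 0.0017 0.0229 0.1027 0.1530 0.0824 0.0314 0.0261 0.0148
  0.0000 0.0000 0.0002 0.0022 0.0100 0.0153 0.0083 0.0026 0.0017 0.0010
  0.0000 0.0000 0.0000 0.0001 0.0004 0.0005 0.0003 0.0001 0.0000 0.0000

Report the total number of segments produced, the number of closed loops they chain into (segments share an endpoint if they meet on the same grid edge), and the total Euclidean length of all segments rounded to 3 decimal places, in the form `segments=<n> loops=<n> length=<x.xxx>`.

cell (0,3): code 0100 → (0.720,4.000)–(1.000,3.694)
cell (0,4): code 1100 → (0.625,5.000)–(0.720,4.000)
cell (0,5): code 1000 → (1.000,5.609)–(0.625,5.000)
cell (0,7): code 0100 → (0.680,8.000)–(1.000,7.300)
cell (0,8): code 1000 → (1.000,8.423)–(0.680,8.000)
cell (1,3): code 0110 → (1.000,3.694)–(2.000,3.302)
cell (1,5): code 1101 → (1.616,6.000)–(1.000,5.609)
cell (1,6): code 1000 → (2.000,6.692)–(1.616,6.000)
cell (1,7): code 0110 → (1.000,7.300)–(2.000,7.414)
cell (1,8): code 1001 → (2.000,8.248)–(1.000,8.423)
cell (2,3): code 0110 → (2.000,3.302)–(3.000,3.818)
cell (2,5): code 1011 → (3.000,5.737)–(2.473,6.000)
cell (2,6): code 0001 → (2.473,6.000)–(2.000,6.692)
cell (2,7): code 0010 → (2.000,7.414)–(2.168,8.000)
cell (2,8): code 0001 → (2.168,8.000)–(2.000,8.248)
cell (3,3): code 0010 → (3.000,3.818)–(3.183,4.000)
cell (3,4): code 0011 → (3.183,4.000)–(3.489,5.000)
cell (3,5): code 0001 → (3.489,5.000)–(3.000,5.737)
total: 18 segments, chained into 2 closed loop(s), length Σ = 13.700622

segments=18 loops=2 length=13.701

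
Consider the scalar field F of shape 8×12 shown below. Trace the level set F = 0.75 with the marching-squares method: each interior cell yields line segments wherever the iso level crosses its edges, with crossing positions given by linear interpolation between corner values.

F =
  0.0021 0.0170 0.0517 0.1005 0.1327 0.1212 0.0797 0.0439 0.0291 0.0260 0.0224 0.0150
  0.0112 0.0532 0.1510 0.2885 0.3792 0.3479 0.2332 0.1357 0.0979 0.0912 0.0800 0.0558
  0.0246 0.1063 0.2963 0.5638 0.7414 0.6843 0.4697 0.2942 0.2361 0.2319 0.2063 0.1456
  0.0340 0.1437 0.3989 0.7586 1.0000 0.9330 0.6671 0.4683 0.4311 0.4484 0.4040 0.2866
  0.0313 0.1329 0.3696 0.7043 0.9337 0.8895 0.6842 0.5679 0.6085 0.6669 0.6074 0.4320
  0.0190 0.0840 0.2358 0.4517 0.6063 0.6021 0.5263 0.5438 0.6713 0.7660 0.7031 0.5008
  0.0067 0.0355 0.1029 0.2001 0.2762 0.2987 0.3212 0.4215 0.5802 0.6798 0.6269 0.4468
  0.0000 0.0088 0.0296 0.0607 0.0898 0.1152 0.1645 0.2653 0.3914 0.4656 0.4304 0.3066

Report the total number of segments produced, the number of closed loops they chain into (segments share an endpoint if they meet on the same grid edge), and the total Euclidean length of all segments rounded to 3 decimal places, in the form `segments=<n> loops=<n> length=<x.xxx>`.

cell (2,2): code 0100 → (2.956,3.000)–(3.000,2.976)
cell (2,3): code 1100 → (2.033,4.000)–(2.956,3.000)
cell (2,4): code 1100 → (2.264,5.000)–(2.033,4.000)
cell (2,5): code 1000 → (3.000,5.688)–(2.264,5.000)
cell (3,2): code 0010 → (3.000,2.976)–(3.158,3.000)
cell (3,3): code 0111 → (3.158,3.000)–(4.000,3.199)
cell (3,5): code 1001 → (4.000,5.679)–(3.000,5.688)
cell (4,3): code 0010 → (4.000,3.199)–(4.561,4.000)
cell (4,4): code 0011 → (4.561,4.000)–(4.485,5.000)
cell (4,5): code 0001 → (4.485,5.000)–(4.000,5.679)
cell (4,8): code 0100 → (4.839,9.000)–(5.000,8.831)
cell (4,9): code 1000 → (5.000,9.254)–(4.839,9.000)
cell (5,8): code 0010 → (5.000,8.831)–(5.186,9.000)
cell (5,9): code 0001 → (5.186,9.000)–(5.000,9.254)
total: 14 segments, chained into 2 closed loop(s), length Σ = 9.386284

segments=14 loops=2 length=9.386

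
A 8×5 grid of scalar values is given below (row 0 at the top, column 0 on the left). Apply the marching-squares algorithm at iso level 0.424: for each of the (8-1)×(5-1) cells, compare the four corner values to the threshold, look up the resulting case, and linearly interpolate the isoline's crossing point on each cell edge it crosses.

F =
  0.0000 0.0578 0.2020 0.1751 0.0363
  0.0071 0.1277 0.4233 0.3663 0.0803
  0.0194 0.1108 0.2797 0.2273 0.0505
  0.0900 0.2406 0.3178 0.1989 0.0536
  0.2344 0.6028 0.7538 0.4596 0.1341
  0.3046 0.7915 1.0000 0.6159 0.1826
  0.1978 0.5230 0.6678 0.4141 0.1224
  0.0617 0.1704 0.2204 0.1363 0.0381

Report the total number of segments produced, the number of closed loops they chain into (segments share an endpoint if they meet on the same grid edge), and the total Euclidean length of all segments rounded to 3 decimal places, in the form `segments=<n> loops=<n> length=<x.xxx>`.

segments=12 loops=1 length=9.929

cell (3,0): code 0100 → (3.506,1.000)–(4.000,0.515)
cell (3,1): code 1100 → (3.244,2.000)–(3.506,1.000)
cell (3,2): code 1100 → (3.863,3.000)–(3.244,2.000)
cell (3,3): code 1000 → (4.000,3.109)–(3.863,3.000)
cell (4,0): code 0110 → (4.000,0.515)–(5.000,0.245)
cell (4,3): code 1001 → (5.000,3.443)–(4.000,3.109)
cell (5,0): code 0110 → (5.000,0.245)–(6.000,0.696)
cell (5,2): code 1011 → (6.000,2.961)–(5.951,3.000)
cell (5,3): code 0001 → (5.951,3.000)–(5.000,3.443)
cell (6,0): code 0010 → (6.000,0.696)–(6.281,1.000)
cell (6,1): code 0011 → (6.281,1.000)–(6.545,2.000)
cell (6,2): code 0001 → (6.545,2.000)–(6.000,2.961)
total: 12 segments, chained into 1 closed loop(s), length Σ = 9.929118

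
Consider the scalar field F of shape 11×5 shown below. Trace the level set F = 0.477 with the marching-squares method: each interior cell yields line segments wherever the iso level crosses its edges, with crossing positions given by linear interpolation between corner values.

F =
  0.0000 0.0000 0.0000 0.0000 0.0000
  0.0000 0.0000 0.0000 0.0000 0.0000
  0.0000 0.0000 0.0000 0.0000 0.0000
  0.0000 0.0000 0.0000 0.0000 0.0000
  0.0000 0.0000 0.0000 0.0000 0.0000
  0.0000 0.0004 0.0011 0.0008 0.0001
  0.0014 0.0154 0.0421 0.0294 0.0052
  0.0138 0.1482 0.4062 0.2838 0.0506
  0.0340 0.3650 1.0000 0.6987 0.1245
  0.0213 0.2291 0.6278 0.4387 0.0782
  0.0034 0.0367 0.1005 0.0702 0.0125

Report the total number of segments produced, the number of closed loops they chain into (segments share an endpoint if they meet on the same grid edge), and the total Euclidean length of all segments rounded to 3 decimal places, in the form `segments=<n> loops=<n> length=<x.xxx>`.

cell (7,1): code 0100 → (7.119,2.000)–(8.000,1.176)
cell (7,2): code 1100 → (7.466,3.000)–(7.119,2.000)
cell (7,3): code 1000 → (8.000,3.386)–(7.466,3.000)
cell (8,1): code 0110 → (8.000,1.176)–(9.000,1.622)
cell (8,2): code 1011 → (9.000,2.797)–(8.853,3.000)
cell (8,3): code 0001 → (8.853,3.000)–(8.000,3.386)
cell (9,1): code 0010 → (9.000,1.622)–(9.286,2.000)
cell (9,2): code 0001 → (9.286,2.000)–(9.000,2.797)
total: 8 segments, chained into 1 closed loop(s), length Σ = 6.525958

segments=8 loops=1 length=6.526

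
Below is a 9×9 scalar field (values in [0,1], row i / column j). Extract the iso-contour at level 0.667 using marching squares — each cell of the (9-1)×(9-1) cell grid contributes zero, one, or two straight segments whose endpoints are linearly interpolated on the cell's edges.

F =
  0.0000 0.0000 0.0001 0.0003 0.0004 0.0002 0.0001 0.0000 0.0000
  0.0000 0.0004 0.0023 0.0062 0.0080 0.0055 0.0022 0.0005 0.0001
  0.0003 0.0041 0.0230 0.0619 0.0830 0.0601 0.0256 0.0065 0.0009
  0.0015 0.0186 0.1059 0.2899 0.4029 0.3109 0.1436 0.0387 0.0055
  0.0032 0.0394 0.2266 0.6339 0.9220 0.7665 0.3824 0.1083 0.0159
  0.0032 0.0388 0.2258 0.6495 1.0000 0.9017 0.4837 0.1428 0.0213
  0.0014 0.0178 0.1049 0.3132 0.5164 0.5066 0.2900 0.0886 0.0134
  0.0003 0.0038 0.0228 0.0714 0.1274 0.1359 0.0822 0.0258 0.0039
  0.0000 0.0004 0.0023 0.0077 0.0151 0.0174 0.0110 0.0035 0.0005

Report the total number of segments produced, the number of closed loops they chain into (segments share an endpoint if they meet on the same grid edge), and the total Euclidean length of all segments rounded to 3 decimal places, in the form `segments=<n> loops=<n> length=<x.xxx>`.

segments=8 loops=1 length=7.430

cell (3,3): code 0100 → (3.509,4.000)–(4.000,3.115)
cell (3,4): code 1100 → (3.782,5.000)–(3.509,4.000)
cell (3,5): code 1000 → (4.000,5.259)–(3.782,5.000)
cell (4,3): code 0110 → (4.000,3.115)–(5.000,3.050)
cell (4,5): code 1001 → (5.000,5.561)–(4.000,5.259)
cell (5,3): code 0010 → (5.000,3.050)–(5.689,4.000)
cell (5,4): code 0011 → (5.689,4.000)–(5.594,5.000)
cell (5,5): code 0001 → (5.594,5.000)–(5.000,5.561)
total: 8 segments, chained into 1 closed loop(s), length Σ = 7.429726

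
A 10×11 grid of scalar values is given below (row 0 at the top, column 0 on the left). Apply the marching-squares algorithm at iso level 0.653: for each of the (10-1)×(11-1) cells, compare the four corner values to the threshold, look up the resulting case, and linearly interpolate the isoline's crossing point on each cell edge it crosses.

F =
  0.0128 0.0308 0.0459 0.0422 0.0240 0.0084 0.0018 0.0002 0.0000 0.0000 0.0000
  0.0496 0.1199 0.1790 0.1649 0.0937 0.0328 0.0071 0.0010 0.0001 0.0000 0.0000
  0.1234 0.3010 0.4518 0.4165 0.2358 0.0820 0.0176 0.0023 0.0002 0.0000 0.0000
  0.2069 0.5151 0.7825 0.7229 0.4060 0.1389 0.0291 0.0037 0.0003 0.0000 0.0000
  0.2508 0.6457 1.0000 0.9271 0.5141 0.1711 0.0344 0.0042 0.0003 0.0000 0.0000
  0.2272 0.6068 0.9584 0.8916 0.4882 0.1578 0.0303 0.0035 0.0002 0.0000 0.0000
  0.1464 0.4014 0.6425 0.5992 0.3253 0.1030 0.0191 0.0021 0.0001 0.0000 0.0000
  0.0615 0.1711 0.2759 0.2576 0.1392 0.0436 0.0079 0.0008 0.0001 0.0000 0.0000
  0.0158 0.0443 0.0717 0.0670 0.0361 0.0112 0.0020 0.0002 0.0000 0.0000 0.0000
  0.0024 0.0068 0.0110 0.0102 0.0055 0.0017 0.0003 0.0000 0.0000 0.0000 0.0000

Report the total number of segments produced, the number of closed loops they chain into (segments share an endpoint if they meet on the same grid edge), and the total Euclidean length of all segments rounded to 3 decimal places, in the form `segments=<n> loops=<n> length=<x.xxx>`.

segments=10 loops=1 length=9.491

cell (2,1): code 0100 → (2.608,2.000)–(3.000,1.516)
cell (2,2): code 1100 → (2.772,3.000)–(2.608,2.000)
cell (2,3): code 1000 → (3.000,3.221)–(2.772,3.000)
cell (3,1): code 0110 → (3.000,1.516)–(4.000,1.021)
cell (3,3): code 1001 → (4.000,3.664)–(3.000,3.221)
cell (4,1): code 0110 → (4.000,1.021)–(5.000,1.131)
cell (4,3): code 1001 → (5.000,3.591)–(4.000,3.664)
cell (5,1): code 0010 → (5.000,1.131)–(5.967,2.000)
cell (5,2): code 0011 → (5.967,2.000)–(5.816,3.000)
cell (5,3): code 0001 → (5.816,3.000)–(5.000,3.591)
total: 10 segments, chained into 1 closed loop(s), length Σ = 9.490529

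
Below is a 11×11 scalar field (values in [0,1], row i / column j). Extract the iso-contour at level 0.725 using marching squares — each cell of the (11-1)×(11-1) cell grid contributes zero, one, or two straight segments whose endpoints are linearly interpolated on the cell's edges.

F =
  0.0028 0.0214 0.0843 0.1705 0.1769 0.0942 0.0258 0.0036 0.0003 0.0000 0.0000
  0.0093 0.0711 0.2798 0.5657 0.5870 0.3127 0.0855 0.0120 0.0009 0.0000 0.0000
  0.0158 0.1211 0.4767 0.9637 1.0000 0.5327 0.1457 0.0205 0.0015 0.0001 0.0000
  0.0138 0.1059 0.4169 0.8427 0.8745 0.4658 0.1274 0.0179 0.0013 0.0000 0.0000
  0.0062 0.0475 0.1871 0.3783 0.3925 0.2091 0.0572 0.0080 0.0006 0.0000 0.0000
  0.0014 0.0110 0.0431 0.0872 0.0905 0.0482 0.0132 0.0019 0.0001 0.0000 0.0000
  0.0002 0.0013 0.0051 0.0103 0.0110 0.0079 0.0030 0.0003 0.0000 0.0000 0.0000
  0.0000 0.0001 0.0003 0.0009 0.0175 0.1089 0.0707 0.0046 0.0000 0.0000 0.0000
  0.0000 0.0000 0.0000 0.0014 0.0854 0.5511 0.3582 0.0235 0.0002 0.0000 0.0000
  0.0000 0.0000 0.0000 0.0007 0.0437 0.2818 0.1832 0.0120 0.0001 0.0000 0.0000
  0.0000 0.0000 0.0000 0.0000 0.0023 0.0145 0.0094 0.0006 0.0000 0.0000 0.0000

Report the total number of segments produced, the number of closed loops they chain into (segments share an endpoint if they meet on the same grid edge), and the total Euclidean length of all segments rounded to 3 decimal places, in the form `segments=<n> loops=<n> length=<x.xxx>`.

cell (1,2): code 0100 → (1.400,3.000)–(2.000,2.510)
cell (1,3): code 1100 → (1.334,4.000)–(1.400,3.000)
cell (1,4): code 1000 → (2.000,4.588)–(1.334,4.000)
cell (2,2): code 0110 → (2.000,2.510)–(3.000,2.724)
cell (2,4): code 1001 → (3.000,4.366)–(2.000,4.588)
cell (3,2): code 0010 → (3.000,2.724)–(3.253,3.000)
cell (3,3): code 0011 → (3.253,3.000)–(3.310,4.000)
cell (3,4): code 0001 → (3.310,4.000)–(3.000,4.366)
total: 8 segments, chained into 1 closed loop(s), length Σ = 6.568686

segments=8 loops=1 length=6.569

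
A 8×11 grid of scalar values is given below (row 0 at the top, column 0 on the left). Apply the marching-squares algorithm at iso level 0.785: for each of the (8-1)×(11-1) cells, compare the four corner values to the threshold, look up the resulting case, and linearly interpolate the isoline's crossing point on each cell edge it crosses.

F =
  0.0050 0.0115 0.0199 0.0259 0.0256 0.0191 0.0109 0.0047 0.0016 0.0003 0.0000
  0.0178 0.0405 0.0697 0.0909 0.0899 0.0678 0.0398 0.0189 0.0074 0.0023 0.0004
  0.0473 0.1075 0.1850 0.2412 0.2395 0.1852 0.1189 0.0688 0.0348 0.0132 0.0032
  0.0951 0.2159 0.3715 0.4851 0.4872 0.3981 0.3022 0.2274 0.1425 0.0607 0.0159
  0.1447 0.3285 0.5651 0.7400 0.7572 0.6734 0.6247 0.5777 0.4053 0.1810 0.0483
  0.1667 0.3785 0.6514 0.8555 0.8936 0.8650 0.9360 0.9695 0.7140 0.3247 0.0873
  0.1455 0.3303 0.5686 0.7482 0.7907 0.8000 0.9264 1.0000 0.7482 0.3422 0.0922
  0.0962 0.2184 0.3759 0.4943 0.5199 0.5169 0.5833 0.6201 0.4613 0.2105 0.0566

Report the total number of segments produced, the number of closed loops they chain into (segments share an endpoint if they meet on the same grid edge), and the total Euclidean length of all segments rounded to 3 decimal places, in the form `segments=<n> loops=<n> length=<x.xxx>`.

cell (4,2): code 0100 → (4.390,3.000)–(5.000,2.655)
cell (4,3): code 1100 → (4.204,4.000)–(4.390,3.000)
cell (4,4): code 1100 → (4.582,5.000)–(4.204,4.000)
cell (4,5): code 1100 → (4.515,6.000)–(4.582,5.000)
cell (4,6): code 1100 → (4.529,7.000)–(4.515,6.000)
cell (4,7): code 1000 → (5.000,7.722)–(4.529,7.000)
cell (5,2): code 0010 → (5.000,2.655)–(5.657,3.000)
cell (5,3): code 0111 → (5.657,3.000)–(6.000,3.866)
cell (5,7): code 1001 → (6.000,7.854)–(5.000,7.722)
cell (6,3): code 0010 → (6.000,3.866)–(6.021,4.000)
cell (6,4): code 0011 → (6.021,4.000)–(6.053,5.000)
cell (6,5): code 0011 → (6.053,5.000)–(6.412,6.000)
cell (6,6): code 0011 → (6.412,6.000)–(6.566,7.000)
cell (6,7): code 0001 → (6.566,7.000)–(6.000,7.854)
total: 14 segments, chained into 1 closed loop(s), length Σ = 12.569432

segments=14 loops=1 length=12.569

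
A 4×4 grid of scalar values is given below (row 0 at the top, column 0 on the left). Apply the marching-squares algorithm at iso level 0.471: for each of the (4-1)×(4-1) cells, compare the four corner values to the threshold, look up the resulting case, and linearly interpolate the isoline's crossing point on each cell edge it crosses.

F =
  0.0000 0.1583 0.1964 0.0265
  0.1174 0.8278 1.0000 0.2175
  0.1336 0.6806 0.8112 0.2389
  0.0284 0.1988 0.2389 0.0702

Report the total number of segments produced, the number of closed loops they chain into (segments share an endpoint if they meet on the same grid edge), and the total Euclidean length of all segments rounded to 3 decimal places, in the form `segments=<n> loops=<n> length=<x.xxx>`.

cell (0,0): code 0100 → (0.467,1.000)–(1.000,0.498)
cell (0,1): code 1100 → (0.342,2.000)–(0.467,1.000)
cell (0,2): code 1000 → (1.000,2.676)–(0.342,2.000)
cell (1,0): code 0110 → (1.000,0.498)–(2.000,0.617)
cell (1,2): code 1001 → (2.000,2.594)–(1.000,2.676)
cell (2,0): code 0010 → (2.000,0.617)–(2.435,1.000)
cell (2,1): code 0011 → (2.435,1.000)–(2.594,2.000)
cell (2,2): code 0001 → (2.594,2.000)–(2.000,2.594)
total: 8 segments, chained into 1 closed loop(s), length Σ = 7.127140

segments=8 loops=1 length=7.127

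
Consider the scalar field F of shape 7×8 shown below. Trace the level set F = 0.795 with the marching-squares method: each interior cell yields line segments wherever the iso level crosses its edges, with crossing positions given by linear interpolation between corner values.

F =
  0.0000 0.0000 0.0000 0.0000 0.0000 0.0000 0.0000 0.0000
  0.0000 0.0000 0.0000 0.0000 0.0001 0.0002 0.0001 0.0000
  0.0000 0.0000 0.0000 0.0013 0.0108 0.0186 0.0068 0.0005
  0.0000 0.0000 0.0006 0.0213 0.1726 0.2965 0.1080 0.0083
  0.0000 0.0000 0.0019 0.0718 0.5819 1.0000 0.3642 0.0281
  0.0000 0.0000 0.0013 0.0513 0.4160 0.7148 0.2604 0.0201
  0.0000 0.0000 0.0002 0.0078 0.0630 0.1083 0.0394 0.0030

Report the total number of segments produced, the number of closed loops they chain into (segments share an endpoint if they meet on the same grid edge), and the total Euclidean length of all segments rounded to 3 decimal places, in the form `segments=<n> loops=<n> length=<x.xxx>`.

segments=4 loops=1 length=2.663

cell (3,4): code 0100 → (3.709,5.000)–(4.000,4.510)
cell (3,5): code 1000 → (4.000,5.322)–(3.709,5.000)
cell (4,4): code 0010 → (4.000,4.510)–(4.719,5.000)
cell (4,5): code 0001 → (4.719,5.000)–(4.000,5.322)
total: 4 segments, chained into 1 closed loop(s), length Σ = 2.662862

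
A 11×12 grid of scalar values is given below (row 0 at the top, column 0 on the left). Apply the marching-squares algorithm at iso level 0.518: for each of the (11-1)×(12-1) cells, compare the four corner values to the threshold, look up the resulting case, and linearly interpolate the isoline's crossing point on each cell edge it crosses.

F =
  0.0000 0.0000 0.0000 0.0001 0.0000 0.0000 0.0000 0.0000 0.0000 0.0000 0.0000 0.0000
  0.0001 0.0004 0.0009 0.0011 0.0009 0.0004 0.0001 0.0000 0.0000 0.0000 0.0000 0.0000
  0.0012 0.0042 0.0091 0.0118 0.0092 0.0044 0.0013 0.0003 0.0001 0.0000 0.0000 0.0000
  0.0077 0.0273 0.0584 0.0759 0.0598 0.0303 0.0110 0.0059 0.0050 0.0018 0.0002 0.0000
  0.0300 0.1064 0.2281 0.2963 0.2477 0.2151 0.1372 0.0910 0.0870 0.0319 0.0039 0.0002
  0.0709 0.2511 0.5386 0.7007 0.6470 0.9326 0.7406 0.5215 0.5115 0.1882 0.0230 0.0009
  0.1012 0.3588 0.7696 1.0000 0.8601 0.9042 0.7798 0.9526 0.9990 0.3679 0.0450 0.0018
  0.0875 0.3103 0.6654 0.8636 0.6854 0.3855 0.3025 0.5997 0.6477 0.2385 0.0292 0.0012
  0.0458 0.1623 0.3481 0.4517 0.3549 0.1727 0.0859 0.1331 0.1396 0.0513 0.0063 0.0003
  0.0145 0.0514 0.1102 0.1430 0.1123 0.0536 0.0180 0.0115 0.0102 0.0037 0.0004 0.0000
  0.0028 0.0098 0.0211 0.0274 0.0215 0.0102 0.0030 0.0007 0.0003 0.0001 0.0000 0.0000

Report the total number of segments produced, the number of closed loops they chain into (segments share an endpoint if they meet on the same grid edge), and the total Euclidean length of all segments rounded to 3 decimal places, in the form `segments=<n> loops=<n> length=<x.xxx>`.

segments=22 loops=1 length=18.410

cell (4,1): code 0100 → (4.934,2.000)–(5.000,1.928)
cell (4,2): code 1100 → (4.548,3.000)–(4.934,2.000)
cell (4,3): code 1100 → (4.677,4.000)–(4.548,3.000)
cell (4,4): code 1100 → (4.422,5.000)–(4.677,4.000)
cell (4,5): code 1100 → (4.631,6.000)–(4.422,5.000)
cell (4,6): code 1100 → (4.992,7.000)–(4.631,6.000)
cell (4,7): code 1000 → (5.000,7.350)–(4.992,7.000)
cell (5,1): code 0110 → (5.000,1.928)–(6.000,1.388)
cell (5,7): code 1101 → (5.013,8.000)–(5.000,7.350)
cell (5,8): code 1000 → (6.000,8.762)–(5.013,8.000)
cell (6,1): code 0110 → (6.000,1.388)–(7.000,1.585)
cell (6,4): code 1011 → (7.000,4.558)–(6.745,5.000)
cell (6,5): code 0011 → (6.745,5.000)–(6.549,6.000)
cell (6,6): code 0111 → (6.549,6.000)–(7.000,6.725)
cell (6,8): code 1001 → (7.000,8.317)–(6.000,8.762)
cell (7,1): code 0010 → (7.000,1.585)–(7.465,2.000)
cell (7,2): code 0011 → (7.465,2.000)–(7.839,3.000)
cell (7,3): code 0011 → (7.839,3.000)–(7.507,4.000)
cell (7,4): code 0001 → (7.507,4.000)–(7.000,4.558)
cell (7,6): code 0010 → (7.000,6.725)–(7.175,7.000)
cell (7,7): code 0011 → (7.175,7.000)–(7.255,8.000)
cell (7,8): code 0001 → (7.255,8.000)–(7.000,8.317)
total: 22 segments, chained into 1 closed loop(s), length Σ = 18.410059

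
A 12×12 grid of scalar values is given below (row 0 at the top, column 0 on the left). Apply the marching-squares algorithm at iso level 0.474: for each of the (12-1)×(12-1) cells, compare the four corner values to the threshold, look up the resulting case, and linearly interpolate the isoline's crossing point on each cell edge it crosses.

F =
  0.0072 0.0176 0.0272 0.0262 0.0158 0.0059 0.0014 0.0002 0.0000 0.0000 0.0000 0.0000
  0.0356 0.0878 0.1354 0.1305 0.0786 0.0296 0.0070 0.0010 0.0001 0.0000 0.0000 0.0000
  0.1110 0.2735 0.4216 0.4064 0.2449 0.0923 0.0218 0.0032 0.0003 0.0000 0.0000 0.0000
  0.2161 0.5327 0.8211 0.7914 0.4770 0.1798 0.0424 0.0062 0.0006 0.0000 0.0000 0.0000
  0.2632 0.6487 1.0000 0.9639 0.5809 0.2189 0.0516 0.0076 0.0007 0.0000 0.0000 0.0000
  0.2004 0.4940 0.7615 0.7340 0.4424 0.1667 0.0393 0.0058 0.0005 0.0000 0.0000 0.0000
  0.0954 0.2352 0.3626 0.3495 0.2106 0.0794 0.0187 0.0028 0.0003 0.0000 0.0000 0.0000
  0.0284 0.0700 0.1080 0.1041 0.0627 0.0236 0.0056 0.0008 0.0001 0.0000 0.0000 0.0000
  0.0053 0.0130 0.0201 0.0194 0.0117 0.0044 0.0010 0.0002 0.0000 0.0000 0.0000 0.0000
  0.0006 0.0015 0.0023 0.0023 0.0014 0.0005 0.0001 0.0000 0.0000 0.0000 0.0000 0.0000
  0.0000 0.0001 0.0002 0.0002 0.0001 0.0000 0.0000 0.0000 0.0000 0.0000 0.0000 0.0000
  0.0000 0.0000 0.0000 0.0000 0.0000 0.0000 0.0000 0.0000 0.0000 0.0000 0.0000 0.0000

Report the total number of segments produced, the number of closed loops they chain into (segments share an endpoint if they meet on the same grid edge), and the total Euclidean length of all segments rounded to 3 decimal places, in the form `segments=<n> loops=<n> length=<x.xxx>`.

cell (2,0): code 0100 → (2.774,1.000)–(3.000,0.815)
cell (2,1): code 1100 → (2.131,2.000)–(2.774,1.000)
cell (2,2): code 1100 → (2.176,3.000)–(2.131,2.000)
cell (2,3): code 1100 → (2.987,4.000)–(2.176,3.000)
cell (2,4): code 1000 → (3.000,4.010)–(2.987,4.000)
cell (3,0): code 0110 → (3.000,0.815)–(4.000,0.547)
cell (3,4): code 1001 → (4.000,4.295)–(3.000,4.010)
cell (4,0): code 0110 → (4.000,0.547)–(5.000,0.932)
cell (4,3): code 1011 → (5.000,3.892)–(4.772,4.000)
cell (4,4): code 0001 → (4.772,4.000)–(4.000,4.295)
cell (5,0): code 0010 → (5.000,0.932)–(5.077,1.000)
cell (5,1): code 0011 → (5.077,1.000)–(5.721,2.000)
cell (5,2): code 0011 → (5.721,2.000)–(5.676,3.000)
cell (5,3): code 0001 → (5.676,3.000)–(5.000,3.892)
total: 14 segments, chained into 1 closed loop(s), length Σ = 11.424300

segments=14 loops=1 length=11.424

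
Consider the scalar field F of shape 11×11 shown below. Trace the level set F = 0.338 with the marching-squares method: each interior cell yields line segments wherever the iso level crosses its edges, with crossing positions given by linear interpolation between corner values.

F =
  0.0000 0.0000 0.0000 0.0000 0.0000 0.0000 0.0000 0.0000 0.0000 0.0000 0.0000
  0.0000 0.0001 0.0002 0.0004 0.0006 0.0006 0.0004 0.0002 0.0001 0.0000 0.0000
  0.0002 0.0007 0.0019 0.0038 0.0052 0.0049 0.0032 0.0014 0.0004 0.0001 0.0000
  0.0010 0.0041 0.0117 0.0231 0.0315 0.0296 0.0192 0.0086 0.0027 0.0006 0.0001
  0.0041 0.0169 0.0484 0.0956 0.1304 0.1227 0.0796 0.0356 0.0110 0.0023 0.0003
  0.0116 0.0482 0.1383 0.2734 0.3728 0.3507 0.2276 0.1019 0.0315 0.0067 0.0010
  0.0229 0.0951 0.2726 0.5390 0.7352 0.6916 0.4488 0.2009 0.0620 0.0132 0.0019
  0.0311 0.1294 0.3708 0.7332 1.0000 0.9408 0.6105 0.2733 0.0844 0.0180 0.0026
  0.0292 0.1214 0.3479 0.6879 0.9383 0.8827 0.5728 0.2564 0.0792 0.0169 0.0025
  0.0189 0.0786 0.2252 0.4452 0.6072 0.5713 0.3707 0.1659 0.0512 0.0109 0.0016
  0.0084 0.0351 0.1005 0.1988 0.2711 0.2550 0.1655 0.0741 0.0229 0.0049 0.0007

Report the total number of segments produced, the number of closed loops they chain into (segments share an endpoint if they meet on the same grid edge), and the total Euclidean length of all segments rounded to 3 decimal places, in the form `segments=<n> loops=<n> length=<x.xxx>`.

segments=20 loops=1 length=15.502

cell (4,3): code 0100 → (4.856,4.000)–(5.000,3.650)
cell (4,4): code 1100 → (4.944,5.000)–(4.856,4.000)
cell (4,5): code 1000 → (5.000,5.103)–(4.944,5.000)
cell (5,2): code 0100 → (5.243,3.000)–(6.000,2.245)
cell (5,3): code 1110 → (5.000,3.650)–(5.243,3.000)
cell (5,5): code 1101 → (5.499,6.000)–(5.000,5.103)
cell (5,6): code 1000 → (6.000,6.447)–(5.499,6.000)
cell (6,1): code 0100 → (6.666,2.000)–(7.000,1.864)
cell (6,2): code 1110 → (6.000,2.245)–(6.666,2.000)
cell (6,6): code 1001 → (7.000,6.808)–(6.000,6.447)
cell (7,1): code 0110 → (7.000,1.864)–(8.000,1.956)
cell (7,6): code 1001 → (8.000,6.742)–(7.000,6.808)
cell (8,1): code 0010 → (8.000,1.956)–(8.081,2.000)
cell (8,2): code 0111 → (8.081,2.000)–(9.000,2.513)
cell (8,6): code 1001 → (9.000,6.160)–(8.000,6.742)
cell (9,2): code 0010 → (9.000,2.513)–(9.435,3.000)
cell (9,3): code 0011 → (9.435,3.000)–(9.801,4.000)
cell (9,4): code 0011 → (9.801,4.000)–(9.738,5.000)
cell (9,5): code 0011 → (9.738,5.000)–(9.159,6.000)
cell (9,6): code 0001 → (9.159,6.000)–(9.000,6.160)
total: 20 segments, chained into 1 closed loop(s), length Σ = 15.502196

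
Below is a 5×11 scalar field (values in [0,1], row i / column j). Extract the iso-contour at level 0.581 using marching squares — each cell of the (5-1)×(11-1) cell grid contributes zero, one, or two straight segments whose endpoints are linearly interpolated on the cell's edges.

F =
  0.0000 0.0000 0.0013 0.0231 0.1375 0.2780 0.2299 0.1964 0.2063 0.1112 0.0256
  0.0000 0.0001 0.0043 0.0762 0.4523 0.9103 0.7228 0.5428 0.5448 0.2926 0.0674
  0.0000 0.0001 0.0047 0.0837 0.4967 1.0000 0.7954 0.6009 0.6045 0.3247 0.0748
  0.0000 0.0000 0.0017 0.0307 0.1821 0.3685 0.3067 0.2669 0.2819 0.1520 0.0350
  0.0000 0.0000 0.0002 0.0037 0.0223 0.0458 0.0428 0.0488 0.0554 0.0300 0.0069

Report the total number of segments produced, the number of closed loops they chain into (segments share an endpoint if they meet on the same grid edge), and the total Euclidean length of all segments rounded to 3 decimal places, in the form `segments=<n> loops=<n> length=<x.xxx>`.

segments=12 loops=1 length=10.125

cell (0,4): code 0100 → (0.479,5.000)–(1.000,4.281)
cell (0,5): code 1100 → (0.712,6.000)–(0.479,5.000)
cell (0,6): code 1000 → (1.000,6.788)–(0.712,6.000)
cell (1,4): code 0110 → (1.000,4.281)–(2.000,4.167)
cell (1,6): code 1101 → (1.657,7.000)–(1.000,6.788)
cell (1,7): code 1100 → (1.606,8.000)–(1.657,7.000)
cell (1,8): code 1000 → (2.000,8.084)–(1.606,8.000)
cell (2,4): code 0010 → (2.000,4.167)–(2.663,5.000)
cell (2,5): code 0011 → (2.663,5.000)–(2.439,6.000)
cell (2,6): code 0011 → (2.439,6.000)–(2.060,7.000)
cell (2,7): code 0011 → (2.060,7.000)–(2.073,8.000)
cell (2,8): code 0001 → (2.073,8.000)–(2.000,8.084)
total: 12 segments, chained into 1 closed loop(s), length Σ = 10.124626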